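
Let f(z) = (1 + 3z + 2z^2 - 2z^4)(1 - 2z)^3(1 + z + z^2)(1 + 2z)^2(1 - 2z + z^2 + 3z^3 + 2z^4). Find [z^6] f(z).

(1 + 3z + 2z^2 - 2z^4) has coefficients 1,3,2,0,-2 for degrees 0…4.
(1 - 2z)^3 has coefficients 1,-6,12,-8,0,0,0 for degrees 0…6.
Multiplying by (1 + z + z^2) gives running coefficients 1,-5,7,-2,4,-8,0 for degrees 0…6.
Multiplying by (1 + 2z)^2 gives running coefficients 1,-1,-9,6,24,0,-16 for degrees 0…6.
Finally multiplying by (1 - 2z + z^2 + 3z^3 + 2z^4), the product of all factors after the first has coefficients 1,-3,-6,26,2,-71,8 for degrees 0…6.
[z^6] = 1·8 + 3·(-71) + 2·2 − 2·(-6) = -189.

-189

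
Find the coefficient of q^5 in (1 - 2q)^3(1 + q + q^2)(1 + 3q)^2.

-2

(1 - 2q)^3 has coefficients 1,-6,12,-8 for degrees 0…3.
(1 + q + q^2) has coefficients 1,1,1,0,0,0 for degrees 0…5.
Finally multiplying by (1 + 3q)^2, the product of all factors after the first has coefficients 1,7,16,15,9,0 for degrees 0…5.
[q^5] = 1·0 − 6·9 + 12·15 − 8·16 = -2.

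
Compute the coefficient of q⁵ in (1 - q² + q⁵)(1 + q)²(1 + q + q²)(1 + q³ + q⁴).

(1 - q² + q⁵) has coefficients 1,0,-1,0,0,1 for degrees 0…5.
(1 + q)² has coefficients 1,2,1,0,0,0 for degrees 0…5.
Multiplying by (1 + q + q²) gives running coefficients 1,3,4,3,1,0 for degrees 0…5.
Finally multiplying by (1 + q³ + q⁴), the product of all factors after the first has coefficients 1,3,4,4,5,7 for degrees 0…5.
[q⁵] = 1·7 − 1·4 + 1·1 = 4.

4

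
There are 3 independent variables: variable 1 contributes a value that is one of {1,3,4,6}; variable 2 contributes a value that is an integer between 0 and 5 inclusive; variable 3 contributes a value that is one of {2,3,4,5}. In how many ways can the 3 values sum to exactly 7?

The generating function for the choices is (t + t^3 + t^4 + t^6)·(1 + t + t^2 + t^3 + t^4 + t^5)·(t^2 + t^3 + t^4 + t^5); the count is [t^7].
(t + t^3 + t^4 + t^6) has coefficients 0,1,0,1,1,0,1 for degrees 0…6.
(1 + t + t^2 + t^3 + t^4 + t^5) has coefficients 1,1,1,1,1,1,0,0 for degrees 0…7.
Finally multiplying by (t^2 + t^3 + t^4 + t^5), the product of all factors after the first has coefficients 0,0,1,2,3,4,4,4 for degrees 0…7.
[t^7] = 1·4 + 1·3 + 1·2 + 1·0 = 9.

9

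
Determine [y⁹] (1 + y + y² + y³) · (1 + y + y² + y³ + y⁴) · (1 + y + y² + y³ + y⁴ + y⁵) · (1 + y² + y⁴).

(1 + y + y² + y³) has coefficients 1,1,1,1 for degrees 0…3.
(1 + y + y² + y³ + y⁴) has coefficients 1,1,1,1,1,0,0,0,0,0 for degrees 0…9.
Multiplying by (1 + y + y² + y³ + y⁴ + y⁵) gives running coefficients 1,2,3,4,5,5,4,3,2,1 for degrees 0…9.
Finally multiplying by (1 + y² + y⁴), the product of all factors after the first has coefficients 1,2,4,6,9,11,12,12,11,9 for degrees 0…9.
[y⁹] = 1·9 + 1·11 + 1·12 + 1·12 = 44.

44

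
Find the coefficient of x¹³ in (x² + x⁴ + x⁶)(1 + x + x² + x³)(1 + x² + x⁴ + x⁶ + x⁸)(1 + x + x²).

16

(x² + x⁴ + x⁶) has coefficients 0,0,1,0,1,0,1 for degrees 0…6.
(1 + x + x² + x³) has coefficients 1,1,1,1,0,0,0,0,0,0,0,0,0,0 for degrees 0…13.
Multiplying by (1 + x² + x⁴ + x⁶ + x⁸) gives running coefficients 1,1,2,2,2,2,2,2,2,2,1,1,0,0 for degrees 0…13.
Finally multiplying by (1 + x + x²), the product of all factors after the first has coefficients 1,2,4,5,6,6,6,6,6,6,5,4,2,1 for degrees 0…13.
[x¹³] = 1·4 + 1·6 + 1·6 = 16.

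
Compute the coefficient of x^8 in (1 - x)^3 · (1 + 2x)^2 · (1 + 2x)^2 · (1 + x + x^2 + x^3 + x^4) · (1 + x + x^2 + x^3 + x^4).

-16

(1 - x)^3 has coefficients 1,-3,3,-1 for degrees 0…3.
(1 + 2x)^2 has coefficients 1,4,4,0,0,0,0,0,0 for degrees 0…8.
Multiplying by (1 + 2x)^2 gives running coefficients 1,8,24,32,16,0,0,0,0 for degrees 0…8.
Multiplying by (1 + x + x^2 + x^3 + x^4) gives running coefficients 1,9,33,65,81,80,72,48,16 for degrees 0…8.
Finally multiplying by (1 + x + x^2 + x^3 + x^4), the product of all factors after the first has coefficients 1,10,43,108,189,268,331,346,297 for degrees 0…8.
[x^8] = 1·297 − 3·346 + 3·331 − 1·268 = -16.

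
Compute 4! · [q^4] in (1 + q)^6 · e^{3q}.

The EGF product rule gives c_4 = Σ_{k_1+k_2=4} C(4; k_1,k_2) · ∏ g_i(k_i), where (1+q)^6 gives the falling factorial (6)_k; e^{3q} gives (3)^k.
g_1(k) for k = 0…4: 1, 6, 30, 120, 360.
g_2(k) for k = 0…4: 1, 3, 9, 27, 81.
c_4 = Σ_k C(4,k)·g_1(k)·g_2(4−k) = 1·1·81 + 4·6·27 + 6·30·9 + 4·120·3 + 1·360·1 = 81 + 648 + 1620 + 1440 + 360 = 4149.

4149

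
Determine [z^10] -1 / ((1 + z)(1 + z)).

The denominator gives the recurrence a_n = −2a_(n−1) − a_(n−2) for n ≥ 2; the numerator fixes a_0 = -1, a_1 = 2.
Iterating: -1, 2, -3, 4, -5, 6, -7, 8, -9, 10, -11, so a_10 = -11.

-11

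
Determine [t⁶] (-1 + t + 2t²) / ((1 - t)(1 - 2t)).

The denominator gives the recurrence a_n = 3a_(n−1) − 2a_(n−2) for n ≥ 3; the numerator fixes a_0 = -1, a_1 = -2, a_2 = -2.
Iterating: -1, -2, -2, -2, -2, -2, -2, so a_6 = -2.

-2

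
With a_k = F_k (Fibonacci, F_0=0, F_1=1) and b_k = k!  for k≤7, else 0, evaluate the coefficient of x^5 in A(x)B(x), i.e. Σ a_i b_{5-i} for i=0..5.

42

This is [x^5] in the product of the two ordinary generating functions.
Σ = 0·120 + 1·24 + 1·6 + 2·2 + 3·1 + 5·1 = 42.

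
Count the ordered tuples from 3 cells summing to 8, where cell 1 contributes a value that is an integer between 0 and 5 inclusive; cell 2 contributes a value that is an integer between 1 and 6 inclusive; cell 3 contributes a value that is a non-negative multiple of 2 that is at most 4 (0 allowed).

14

The generating function for the choices is (1 + z + z^2 + z^3 + z^4 + z^5)·(z + z^2 + z^3 + z^4 + z^5 + z^6)·(1 + z^2 + z^4); the count is [z^8].
(1 + z + z^2 + z^3 + z^4 + z^5) has coefficients 1,1,1,1,1,1 for degrees 0…5.
(z + z^2 + z^3 + z^4 + z^5 + z^6) has coefficients 0,1,1,1,1,1,1,0,0 for degrees 0…8.
Finally multiplying by (1 + z^2 + z^4), the product of all factors after the first has coefficients 0,1,1,2,2,3,3,2,2 for degrees 0…8.
[z^8] = 1·2 + 1·2 + 1·3 + 1·3 + 1·2 + 1·2 = 14.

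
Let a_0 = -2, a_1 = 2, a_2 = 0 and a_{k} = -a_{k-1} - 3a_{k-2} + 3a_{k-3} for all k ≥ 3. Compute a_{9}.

The ordinary generating function has denominator 1 + x + 3x^2 - 3x^3.
Iterating the recurrence: a_0,…,a_{9} = -2, 2, 0, -12, 18, 18, -108, 108, 270, -918.

-918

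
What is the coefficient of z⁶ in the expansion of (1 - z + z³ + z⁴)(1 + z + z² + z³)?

(1 - z + z³ + z⁴) has coefficients 1,-1,0,1,1 for degrees 0…4.
(1 + z + z² + z³) has coefficients 1,1,1,1,0,0,0 for degrees 0…6.
[z⁶] = 1·0 − 1·0 + 1·1 + 1·1 = 2.

2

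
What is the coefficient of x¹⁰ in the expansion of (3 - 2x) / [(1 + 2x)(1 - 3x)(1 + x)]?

65277

Partial fractions give a closed form: a_n = (16/5)·(-2)^n + (21/20)·3^n + (-5/4)·(-1)^n.
At n = 10: a_10 = 65277.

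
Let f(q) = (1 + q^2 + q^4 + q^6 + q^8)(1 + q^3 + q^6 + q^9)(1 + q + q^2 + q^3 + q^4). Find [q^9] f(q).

(1 + q^2 + q^4 + q^6 + q^8) has coefficients 1,0,1,0,1,0,1,0,1 for degrees 0…8.
(1 + q^3 + q^6 + q^9) has coefficients 1,0,0,1,0,0,1,0,0,1 for degrees 0…9.
Finally multiplying by (1 + q + q^2 + q^3 + q^4), the product of all factors after the first has coefficients 1,1,1,2,2,1,2,2,1,2 for degrees 0…9.
[q^9] = 1·2 + 1·2 + 1·1 + 1·2 + 1·1 = 8.

8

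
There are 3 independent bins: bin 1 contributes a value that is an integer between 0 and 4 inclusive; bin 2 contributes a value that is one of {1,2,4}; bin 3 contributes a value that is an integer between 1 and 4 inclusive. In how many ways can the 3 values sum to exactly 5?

8

The generating function for the choices is (1 + z + z² + z³ + z⁴)·(z + z² + z⁴)·(z + z² + z³ + z⁴); the count is [z⁵].
(1 + z + z² + z³ + z⁴) has coefficients 1,1,1,1,1 for degrees 0…4.
(z + z² + z⁴) has coefficients 0,1,1,0,1,0 for degrees 0…5.
Finally multiplying by (z + z² + z³ + z⁴), the product of all factors after the first has coefficients 0,0,1,2,2,3 for degrees 0…5.
[z⁵] = 1·3 + 1·2 + 1·2 + 1·1 + 1·0 = 8.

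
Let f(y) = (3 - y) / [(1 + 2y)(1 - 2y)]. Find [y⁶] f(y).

192

Partial fractions give a closed form: a_n = (7/4)·(-2)^n + (5/4)·2^n.
At n = 6: a_6 = 192.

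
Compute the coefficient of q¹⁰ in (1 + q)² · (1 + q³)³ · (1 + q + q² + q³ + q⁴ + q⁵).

18

(1 + q)² has coefficients 1,2,1 for degrees 0…2.
(1 + q³)³ has coefficients 1,0,0,3,0,0,3,0,0,1,0 for degrees 0…10.
Finally multiplying by (1 + q + q² + q³ + q⁴ + q⁵), the product of all factors after the first has coefficients 1,1,1,4,4,4,6,6,6,4,4 for degrees 0…10.
[q¹⁰] = 1·4 + 2·4 + 1·6 = 18.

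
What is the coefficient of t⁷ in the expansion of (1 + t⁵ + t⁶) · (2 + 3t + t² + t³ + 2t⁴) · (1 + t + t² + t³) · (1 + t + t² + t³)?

(1 + t⁵ + t⁶) has coefficients 1,0,0,0,0,1,1 for degrees 0…6.
(2 + 3t + t² + t³ + 2t⁴) has coefficients 2,3,1,1,2,0,0,0 for degrees 0…7.
Multiplying by (1 + t + t² + t³) gives running coefficients 2,5,6,7,7,4,3,2 for degrees 0…7.
Finally multiplying by (1 + t + t² + t³), the product of all factors after the first has coefficients 2,7,13,20,25,24,21,16 for degrees 0…7.
[t⁷] = 1·16 + 1·13 + 1·7 = 36.

36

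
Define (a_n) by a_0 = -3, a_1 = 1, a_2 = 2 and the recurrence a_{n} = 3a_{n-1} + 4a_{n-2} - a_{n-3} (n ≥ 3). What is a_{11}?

707334

The ordinary generating function has denominator 1 - 3t - 4t^2 + t^3.
Iterating the recurrence: a_0,…,a_{11} = -3, 1, 2, 13, 46, 188, 735, 2911, 11485, 45364, 179121, 707334.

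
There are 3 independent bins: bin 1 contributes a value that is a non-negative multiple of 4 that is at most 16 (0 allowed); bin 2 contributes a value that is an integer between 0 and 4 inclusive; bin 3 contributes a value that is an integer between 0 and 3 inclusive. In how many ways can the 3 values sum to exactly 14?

The generating function for the choices is (1 + q⁴ + q⁸ + q¹² + q¹⁶)·(1 + q + q² + q³ + q⁴)·(1 + q + q² + q³); the count is [q¹⁴].
(1 + q⁴ + q⁸ + q¹² + q¹⁶) has coefficients 1,0,0,0,1,0,0,0,1,0,0,0,1,0,0 for degrees 0…14.
(1 + q + q² + q³ + q⁴) has coefficients 1,1,1,1,1,0,0,0,0,0,0,0,0,0,0 for degrees 0…14.
Finally multiplying by (1 + q + q² + q³), the product of all factors after the first has coefficients 1,2,3,4,4,3,2,1,0,0,0,0,0,0,0 for degrees 0…14.
[q¹⁴] = 1·0 + 1·0 + 1·2 + 1·3 = 5.

5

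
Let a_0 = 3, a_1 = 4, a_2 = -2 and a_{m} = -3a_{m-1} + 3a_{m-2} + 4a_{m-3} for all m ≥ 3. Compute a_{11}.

602530

The ordinary generating function has denominator 1 + 3y - 3y^2 - 4y^3.
Iterating the recurrence: a_0,…,a_{11} = 3, 4, -2, 30, -80, 322, -1086, 3904, -13682, 48414, -170672, 602530.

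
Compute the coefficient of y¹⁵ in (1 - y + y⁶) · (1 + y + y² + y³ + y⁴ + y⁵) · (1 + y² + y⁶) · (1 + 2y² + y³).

6

(1 - y + y⁶) has coefficients 1,-1,0,0,0,0,1 for degrees 0…6.
(1 + y + y² + y³ + y⁴ + y⁵) has coefficients 1,1,1,1,1,1,0,0,0,0,0,0,0,0,0,0 for degrees 0…15.
Multiplying by (1 + y² + y⁶) gives running coefficients 1,1,2,2,2,2,2,2,1,1,1,1,0,0,0,0 for degrees 0…15.
Finally multiplying by (1 + 2y² + y³), the product of all factors after the first has coefficients 1,1,4,5,7,8,8,8,7,7,5,4,3,3,1,0 for degrees 0…15.
[y¹⁵] = 1·0 − 1·1 + 1·7 = 6.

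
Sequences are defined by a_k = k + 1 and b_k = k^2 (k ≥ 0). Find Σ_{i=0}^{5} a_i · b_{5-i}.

105

This is [x^5] in the product of the two ordinary generating functions.
Σ = 1·25 + 2·16 + 3·9 + 4·4 + 5·1 + 6·0 = 105.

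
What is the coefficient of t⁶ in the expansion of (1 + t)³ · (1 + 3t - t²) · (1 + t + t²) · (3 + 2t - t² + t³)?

(1 + t)³ has coefficients 1,3,3,1 for degrees 0…3.
(1 + 3t - t²) has coefficients 1,3,-1,0,0,0,0 for degrees 0…6.
Multiplying by (1 + t + t²) gives running coefficients 1,4,3,2,-1,0,0 for degrees 0…6.
Finally multiplying by (3 + 2t - t² + t³), the product of all factors after the first has coefficients 3,14,16,9,2,-1,3 for degrees 0…6.
[t⁶] = 1·3 + 3·(-1) + 3·2 + 1·9 = 15.

15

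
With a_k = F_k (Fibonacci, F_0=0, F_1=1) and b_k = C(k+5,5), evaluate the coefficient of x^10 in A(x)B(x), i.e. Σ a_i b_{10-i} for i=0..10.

9955

Write out a_i and b_{10-i} for i = 0,…,10 and sum the products.
Σ = 0·3003 + 1·2002 + 1·1287 + 2·792 + 3·462 + 5·252 + 8·126 + 13·56 + 21·21 + 34·6 + 55·1 = 9955.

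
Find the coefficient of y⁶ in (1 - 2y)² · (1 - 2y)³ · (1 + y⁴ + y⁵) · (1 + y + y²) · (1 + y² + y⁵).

(1 - 2y)² has coefficients 1,-4,4 for degrees 0…2.
(1 - 2y)³ has coefficients 1,-6,12,-8,0,0,0 for degrees 0…6.
Multiplying by (1 + y⁴ + y⁵) gives running coefficients 1,-6,12,-8,1,-5,6 for degrees 0…6.
Multiplying by (1 + y + y²) gives running coefficients 1,-5,7,-2,5,-12,2 for degrees 0…6.
Finally multiplying by (1 + y² + y⁵), the product of all factors after the first has coefficients 1,-5,8,-7,12,-13,2 for degrees 0…6.
[y⁶] = 1·2 − 4·(-13) + 4·12 = 102.

102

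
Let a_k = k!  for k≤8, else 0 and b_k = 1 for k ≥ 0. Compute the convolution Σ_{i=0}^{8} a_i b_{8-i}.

The convolution is the t^8 coefficient of A(t)B(t).
Σ = 1·1 + 1·1 + 2·1 + 6·1 + 24·1 + 120·1 + 720·1 + 5040·1 + 40320·1 = 46234.

46234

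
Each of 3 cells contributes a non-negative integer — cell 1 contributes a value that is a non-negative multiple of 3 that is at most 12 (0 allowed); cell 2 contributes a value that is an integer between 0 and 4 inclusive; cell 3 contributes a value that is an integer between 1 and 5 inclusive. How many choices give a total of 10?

8

The generating function for the choices is (1 + q³ + q⁶ + q⁹ + q¹²)·(1 + q + q² + q³ + q⁴)·(q + q² + q³ + q⁴ + q⁵); the count is [q¹⁰].
(1 + q³ + q⁶ + q⁹ + q¹²) has coefficients 1,0,0,1,0,0,1,0,0,1,0 for degrees 0…10.
(1 + q + q² + q³ + q⁴) has coefficients 1,1,1,1,1,0,0,0,0,0,0 for degrees 0…10.
Finally multiplying by (q + q² + q³ + q⁴ + q⁵), the product of all factors after the first has coefficients 0,1,2,3,4,5,4,3,2,1,0 for degrees 0…10.
[q¹⁰] = 1·0 + 1·3 + 1·4 + 1·1 = 8.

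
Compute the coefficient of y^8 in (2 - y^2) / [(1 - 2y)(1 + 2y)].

The denominator gives the recurrence a_n = 4a_(n−2) for n ≥ 3; the numerator fixes a_0 = 2, a_1 = 0, a_2 = 7.
Iterating: 2, 0, 7, 0, 28, 0, 112, 0, 448, so a_8 = 448.

448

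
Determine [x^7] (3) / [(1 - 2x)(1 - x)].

765

Partial fractions give a closed form: a_n = (6)·2^n + (-3)·1^n.
At n = 7: a_7 = 765.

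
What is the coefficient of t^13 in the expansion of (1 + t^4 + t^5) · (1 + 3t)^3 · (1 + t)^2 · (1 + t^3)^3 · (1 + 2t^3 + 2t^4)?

3055

(1 + t^4 + t^5) has coefficients 1,0,0,0,1,1 for degrees 0…5.
(1 + 3t)^3 has coefficients 1,9,27,27,0,0,0,0,0,0,0,0,0,0 for degrees 0…13.
Multiplying by (1 + t)^2 gives running coefficients 1,11,46,90,81,27,0,0,0,0,0,0,0,0 for degrees 0…13.
Multiplying by (1 + t^3)^3 gives running coefficients 1,11,46,93,114,165,273,276,219,271,254,127,90,81 for degrees 0…13.
Finally multiplying by (1 + 2t^3 + 2t^4), the product of all factors after the first has coefficients 1,11,46,95,138,279,551,690,777,1147,1352,1117,1070,1131 for degrees 0…13.
[t^13] = 1·1131 + 1·1147 + 1·777 = 3055.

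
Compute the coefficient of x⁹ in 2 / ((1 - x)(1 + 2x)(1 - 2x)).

Partial fractions give a closed form: a_n = (-2/3)·1^n + (2/3)·(-2)^n + (2)·2^n.
At n = 9: a_9 = 682.

682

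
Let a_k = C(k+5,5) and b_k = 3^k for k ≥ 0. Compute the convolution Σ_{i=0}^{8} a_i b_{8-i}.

Write out a_i and b_{8-i} for i = 0,…,8 and sum the products.
Σ = 1·6561 + 6·2187 + 21·729 + 56·243 + 126·81 + 252·27 + 462·9 + 792·3 + 1287·1 = 73431.

73431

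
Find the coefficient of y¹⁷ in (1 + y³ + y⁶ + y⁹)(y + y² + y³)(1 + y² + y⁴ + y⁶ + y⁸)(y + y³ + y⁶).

(1 + y³ + y⁶ + y⁹) has coefficients 1,0,0,1,0,0,1,0,0,1 for degrees 0…9.
(y + y² + y³) has coefficients 0,1,1,1,0,0,0,0,0,0,0,0,0,0,0,0,0,0 for degrees 0…17.
Multiplying by (1 + y² + y⁴ + y⁶ + y⁸) gives running coefficients 0,1,1,2,1,2,1,2,1,2,1,1,0,0,0,0,0,0 for degrees 0…17.
Finally multiplying by (y + y³ + y⁶), the product of all factors after the first has coefficients 0,0,1,1,3,2,4,3,5,4,5,4,4,3,2,2,1,1 for degrees 0…17.
[y¹⁷] = 1·1 + 1·2 + 1·4 + 1·5 = 12.

12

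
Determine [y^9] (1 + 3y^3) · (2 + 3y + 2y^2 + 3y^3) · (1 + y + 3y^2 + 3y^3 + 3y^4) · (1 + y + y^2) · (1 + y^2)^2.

(1 + 3y^3) has coefficients 1,0,0,3 for degrees 0…3.
(2 + 3y + 2y^2 + 3y^3) has coefficients 2,3,2,3,0,0,0,0,0,0 for degrees 0…9.
Multiplying by (1 + y + 3y^2 + 3y^3 + 3y^4) gives running coefficients 2,5,11,20,24,24,15,9,0,0 for degrees 0…9.
Multiplying by (1 + y + y^2) gives running coefficients 2,7,18,36,55,68,63,48,24,9 for degrees 0…9.
Finally multiplying by (1 + y^2)^2, the product of all factors after the first has coefficients 2,7,22,50,93,147,191,220,205,173 for degrees 0…9.
[y^9] = 1·173 + 3·191 = 746.

746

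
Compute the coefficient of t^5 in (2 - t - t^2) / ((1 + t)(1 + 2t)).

The denominator gives the recurrence a_n = −3a_(n−1) − 2a_(n−2) for n ≥ 3; the numerator fixes a_0 = 2, a_1 = -7, a_2 = 16.
Iterating: 2, -7, 16, -34, 70, -142, so a_5 = -142.

-142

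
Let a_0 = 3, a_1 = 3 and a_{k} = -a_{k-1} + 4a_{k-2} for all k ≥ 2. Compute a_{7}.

-237

The ordinary generating function has denominator 1 + z - 4z^2.
Iterating the recurrence: a_0,…,a_{7} = 3, 3, 9, 3, 33, -21, 153, -237.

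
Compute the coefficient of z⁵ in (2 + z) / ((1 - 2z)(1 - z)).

157

The denominator gives the recurrence a_n = 3a_(n−1) − 2a_(n−2) for n ≥ 2; the numerator fixes a_0 = 2, a_1 = 7.
Iterating: 2, 7, 17, 37, 77, 157, so a_5 = 157.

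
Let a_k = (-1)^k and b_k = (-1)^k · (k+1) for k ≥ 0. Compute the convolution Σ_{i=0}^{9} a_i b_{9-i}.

The convolution is the x^9 coefficient of A(x)B(x).
Σ = 1·(-10) − 1·9 + 1·(-8) − 1·7 + 1·(-6) − 1·5 + 1·(-4) − 1·3 + 1·(-2) − 1·1 = -55.

-55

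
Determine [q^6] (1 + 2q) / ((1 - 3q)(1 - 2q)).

3389

Partial fractions give a closed form: a_n = (5)·3^n + (-4)·2^n.
At n = 6: a_6 = 3389.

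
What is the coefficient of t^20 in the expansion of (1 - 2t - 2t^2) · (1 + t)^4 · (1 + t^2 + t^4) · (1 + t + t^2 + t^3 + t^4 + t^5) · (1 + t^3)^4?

-540

(1 - 2t - 2t^2) has coefficients 1,-2,-2 for degrees 0…2.
(1 + t)^4 has coefficients 1,4,6,4,1,0,0,0,0,0,0,0,0,0,0,0,0,0,0,0,0 for degrees 0…20.
Multiplying by (1 + t^2 + t^4) gives running coefficients 1,4,7,8,8,8,7,4,1,0,0,0,0,0,0,0,0,0,0,0,0 for degrees 0…20.
Multiplying by (1 + t + t^2 + t^3 + t^4 + t^5) gives running coefficients 1,5,12,20,28,36,42,42,36,28,20,12,5,1,0,0,0,0,0,0,0 for degrees 0…20.
Finally multiplying by (1 + t^3)^4, the product of all factors after the first has coefficients 1,5,12,24,48,84,128,184,252,320,376,420,450,450,420,376,320,252,184,128,84 for degrees 0…20.
[t^20] = 1·84 − 2·128 − 2·184 = -540.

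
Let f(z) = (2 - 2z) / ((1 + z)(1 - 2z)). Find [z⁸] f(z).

172

The denominator gives the recurrence a_n = a_(n−1) + 2a_(n−2) for n ≥ 3; the numerator fixes a_0 = 2, a_1 = 0, a_2 = 4.
Iterating: 2, 0, 4, 4, 12, 20, 44, 84, 172, so a_8 = 172.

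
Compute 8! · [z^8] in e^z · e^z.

256

The EGF product rule gives c_8 = Σ_{k_1+k_2=8} C(8; k_1,k_2) · ∏ g_i(k_i), where e^z gives (1)^k; e^z gives (1)^k.
g_1(k) for k = 0…8: 1, 1, 1, 1, 1, 1, 1, 1, 1.
g_2(k) for k = 0…8: 1, 1, 1, 1, 1, 1, 1, 1, 1.
c_8 = Σ_k C(8,k)·g_1(k)·g_2(8−k) = 1·1·1 + 8·1·1 + 28·1·1 + 56·1·1 + 70·1·1 + 56·1·1 + 28·1·1 + 8·1·1 + 1·1·1 = 1 + 8 + 28 + 56 + 70 + 56 + 28 + 8 + 1 = 256.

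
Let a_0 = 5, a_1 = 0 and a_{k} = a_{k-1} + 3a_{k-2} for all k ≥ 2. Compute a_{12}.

The ordinary generating function has denominator 1 - y - 3y^2.
Iterating the recurrence: a_0,…,a_{12} = 5, 0, 15, 15, 60, 105, 285, 600, 1455, 3255, 7620, 17385, 40245.

40245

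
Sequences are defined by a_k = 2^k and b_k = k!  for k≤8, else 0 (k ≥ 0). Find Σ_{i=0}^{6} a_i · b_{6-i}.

Write out a_i and b_{6-i} for i = 0,…,6 and sum the products.
Σ = 1·720 + 2·120 + 4·24 + 8·6 + 16·2 + 32·1 + 64·1 = 1232.

1232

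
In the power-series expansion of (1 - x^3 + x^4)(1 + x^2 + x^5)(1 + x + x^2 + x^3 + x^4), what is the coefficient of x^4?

(1 - x^3 + x^4) has coefficients 1,0,0,-1,1 for degrees 0…4.
(1 + x^2 + x^5) has coefficients 1,0,1,0,0 for degrees 0…4.
Finally multiplying by (1 + x + x^2 + x^3 + x^4), the product of all factors after the first has coefficients 1,1,2,2,2 for degrees 0…4.
[x^4] = 1·2 − 1·1 + 1·1 = 2.

2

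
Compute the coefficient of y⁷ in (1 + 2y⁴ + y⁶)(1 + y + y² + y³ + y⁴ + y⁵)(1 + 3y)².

48

(1 + 2y⁴ + y⁶) has coefficients 1,0,0,0,2,0,1 for degrees 0…6.
(1 + y + y² + y³ + y⁴ + y⁵) has coefficients 1,1,1,1,1,1,0,0 for degrees 0…7.
Finally multiplying by (1 + 3y)², the product of all factors after the first has coefficients 1,7,16,16,16,16,15,9 for degrees 0…7.
[y⁷] = 1·9 + 2·16 + 1·7 = 48.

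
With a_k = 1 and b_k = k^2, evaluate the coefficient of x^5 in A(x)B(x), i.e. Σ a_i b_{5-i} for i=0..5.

This is [x^5] in the product of the two ordinary generating functions.
Σ = 1·25 + 1·16 + 1·9 + 1·4 + 1·1 + 1·0 = 55.

55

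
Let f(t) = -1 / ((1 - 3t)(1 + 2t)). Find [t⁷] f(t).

Partial fractions give a closed form: a_n = (-3/5)·3^n + (-2/5)·(-2)^n.
At n = 7: a_7 = -1261.

-1261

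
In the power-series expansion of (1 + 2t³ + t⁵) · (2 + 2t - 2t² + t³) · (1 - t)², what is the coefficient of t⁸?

(1 + 2t³ + t⁵) has coefficients 1,0,0,2,0,1 for degrees 0…5.
(2 + 2t - 2t² + t³) has coefficients 2,2,-2,1,0,0,0,0,0 for degrees 0…8.
Finally multiplying by (1 - t)², the product of all factors after the first has coefficients 2,-2,-4,7,-4,1,0,0,0 for degrees 0…8.
[t⁸] = 1·0 + 2·1 + 1·7 = 9.

9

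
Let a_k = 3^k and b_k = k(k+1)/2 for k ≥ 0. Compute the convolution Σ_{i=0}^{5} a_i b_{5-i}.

This is [x^5] in the product of the two ordinary generating functions.
Σ = 1·15 + 3·10 + 9·6 + 27·3 + 81·1 + 243·0 = 261.

261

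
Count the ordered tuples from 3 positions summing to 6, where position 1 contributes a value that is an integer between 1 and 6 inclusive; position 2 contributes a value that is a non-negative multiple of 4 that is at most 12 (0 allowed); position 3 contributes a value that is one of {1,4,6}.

The generating function for the choices is (y + y^2 + y^3 + y^4 + y^5 + y^6)·(1 + y^4 + y^8 + y^12)·(y + y^4 + y^6); the count is [y^6].
(y + y^2 + y^3 + y^4 + y^5 + y^6) has coefficients 0,1,1,1,1,1,1 for degrees 0…6.
(1 + y^4 + y^8 + y^12) has coefficients 1,0,0,0,1,0,0 for degrees 0…6.
Finally multiplying by (y + y^4 + y^6), the product of all factors after the first has coefficients 0,1,0,0,1,1,1 for degrees 0…6.
[y^6] = 1·1 + 1·1 + 1·0 + 1·0 + 1·1 + 1·0 = 3.

3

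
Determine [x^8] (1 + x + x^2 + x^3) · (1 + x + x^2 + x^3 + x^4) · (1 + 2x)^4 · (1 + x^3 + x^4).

(1 + x + x^2 + x^3) has coefficients 1,1,1,1 for degrees 0…3.
(1 + x + x^2 + x^3 + x^4) has coefficients 1,1,1,1,1,0,0,0,0 for degrees 0…8.
Multiplying by (1 + 2x)^4 gives running coefficients 1,9,33,65,81,80,72,48,16 for degrees 0…8.
Finally multiplying by (1 + x^3 + x^4), the product of all factors after the first has coefficients 1,9,33,66,91,122,170,194,177 for degrees 0…8.
[x^8] = 1·177 + 1·194 + 1·170 + 1·122 = 663.

663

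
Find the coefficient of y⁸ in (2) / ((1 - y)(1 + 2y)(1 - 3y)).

Partial fractions give a closed form: a_n = (-1/3)·1^n + (8/15)·(-2)^n + (9/5)·3^n.
At n = 8: a_8 = 11946.

11946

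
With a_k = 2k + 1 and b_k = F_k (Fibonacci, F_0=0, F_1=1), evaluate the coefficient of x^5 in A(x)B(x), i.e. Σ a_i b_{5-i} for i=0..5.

This is [x^5] in the product of the two ordinary generating functions.
Σ = 1·5 + 3·3 + 5·2 + 7·1 + 9·1 + 11·0 = 40.

40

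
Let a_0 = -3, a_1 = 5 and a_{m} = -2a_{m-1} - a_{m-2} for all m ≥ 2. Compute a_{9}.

21

The ordinary generating function has denominator 1 + 2y + y^2.
Iterating the recurrence: a_0,…,a_{9} = -3, 5, -7, 9, -11, 13, -15, 17, -19, 21.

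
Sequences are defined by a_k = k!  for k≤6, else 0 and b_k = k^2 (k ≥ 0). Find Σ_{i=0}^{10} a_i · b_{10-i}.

This is [x^10] in the product of the two ordinary generating functions.
Σ = 1·100 + 1·81 + 2·64 + 6·49 + 24·36 + 120·25 + 720·16 + 0·9 + 0·4 + 0·1 + 0·0 = 15987.

15987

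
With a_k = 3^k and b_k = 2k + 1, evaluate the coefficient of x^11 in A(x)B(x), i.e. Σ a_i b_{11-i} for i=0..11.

531428

The convolution is the t^11 coefficient of A(t)B(t).
Σ = 1·23 + 3·21 + 9·19 + 27·17 + 81·15 + 243·13 + 729·11 + 2187·9 + 6561·7 + 19683·5 + 59049·3 + 177147·1 = 531428.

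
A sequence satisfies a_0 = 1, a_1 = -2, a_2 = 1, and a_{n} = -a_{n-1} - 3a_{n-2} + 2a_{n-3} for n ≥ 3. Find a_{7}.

The ordinary generating function has denominator 1 + t + 3t^2 - 2t^3.
Iterating the recurrence: a_0,…,a_{7} = 1, -2, 1, 7, -14, -5, 61, -74.

-74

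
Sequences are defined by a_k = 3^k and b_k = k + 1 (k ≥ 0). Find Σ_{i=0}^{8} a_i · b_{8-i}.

This is [x^8] in the product of the two ordinary generating functions.
Σ = 1·9 + 3·8 + 9·7 + 27·6 + 81·5 + 243·4 + 729·3 + 2187·2 + 6561·1 = 14757.

14757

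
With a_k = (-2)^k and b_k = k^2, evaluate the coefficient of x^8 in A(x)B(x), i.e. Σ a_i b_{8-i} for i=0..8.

The convolution is the t^8 coefficient of A(t)B(t).
Σ = 1·64 − 2·49 + 4·36 − 8·25 + 16·16 − 32·9 + 64·4 − 128·1 + 256·0 = 6.

6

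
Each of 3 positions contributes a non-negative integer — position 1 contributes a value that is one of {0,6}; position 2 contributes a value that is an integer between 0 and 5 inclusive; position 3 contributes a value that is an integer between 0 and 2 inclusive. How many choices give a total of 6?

3

The generating function for the choices is (1 + q^6)·(1 + q + q^2 + q^3 + q^4 + q^5)·(1 + q + q^2); the count is [q^6].
(1 + q^6) has coefficients 1,0,0,0,0,0,1 for degrees 0…6.
(1 + q + q^2 + q^3 + q^4 + q^5) has coefficients 1,1,1,1,1,1,0 for degrees 0…6.
Finally multiplying by (1 + q + q^2), the product of all factors after the first has coefficients 1,2,3,3,3,3,2 for degrees 0…6.
[q^6] = 1·2 + 1·1 = 3.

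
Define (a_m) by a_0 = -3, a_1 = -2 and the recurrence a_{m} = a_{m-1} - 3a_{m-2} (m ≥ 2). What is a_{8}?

187

The ordinary generating function has denominator 1 - z + 3z^2.
Iterating the recurrence: a_0,…,a_{8} = -3, -2, 7, 13, -8, -47, -23, 118, 187.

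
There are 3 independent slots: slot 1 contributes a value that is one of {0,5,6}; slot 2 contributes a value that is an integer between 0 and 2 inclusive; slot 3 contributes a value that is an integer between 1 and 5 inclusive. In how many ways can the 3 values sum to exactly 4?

The generating function for the choices is (1 + q⁵ + q⁶)·(1 + q + q²)·(q + q² + q³ + q⁴ + q⁵); the count is [q⁴].
(1 + q⁵ + q⁶) has coefficients 1,0,0,0,0 for degrees 0…4.
(1 + q + q²) has coefficients 1,1,1,0,0 for degrees 0…4.
Finally multiplying by (q + q² + q³ + q⁴ + q⁵), the product of all factors after the first has coefficients 0,1,2,3,3 for degrees 0…4.
[q⁴] = 1·3 = 3.

3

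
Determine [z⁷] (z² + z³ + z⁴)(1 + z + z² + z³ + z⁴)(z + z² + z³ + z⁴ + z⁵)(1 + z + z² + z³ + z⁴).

31

(z² + z³ + z⁴) has coefficients 0,0,1,1,1 for degrees 0…4.
(1 + z + z² + z³ + z⁴) has coefficients 1,1,1,1,1,0,0,0 for degrees 0…7.
Multiplying by (z + z² + z³ + z⁴ + z⁵) gives running coefficients 0,1,2,3,4,5,4,3 for degrees 0…7.
Finally multiplying by (1 + z + z² + z³ + z⁴), the product of all factors after the first has coefficients 0,1,3,6,10,15,18,19 for degrees 0…7.
[z⁷] = 1·15 + 1·10 + 1·6 = 31.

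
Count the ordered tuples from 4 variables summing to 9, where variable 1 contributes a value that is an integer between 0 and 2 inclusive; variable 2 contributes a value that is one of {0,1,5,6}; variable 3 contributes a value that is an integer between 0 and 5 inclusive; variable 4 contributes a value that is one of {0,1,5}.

The generating function for the choices is (1 + y + y^2)·(1 + y + y^5 + y^6)·(1 + y + y^2 + y^3 + y^4 + y^5)·(1 + y + y^5); the count is [y^9].
(1 + y + y^2) has coefficients 1,1,1 for degrees 0…2.
(1 + y + y^5 + y^6) has coefficients 1,1,0,0,0,1,1,0,0,0 for degrees 0…9.
Multiplying by (1 + y + y^2 + y^3 + y^4 + y^5) gives running coefficients 1,2,2,2,2,3,3,2,2,2 for degrees 0…9.
Finally multiplying by (1 + y + y^5), the product of all factors after the first has coefficients 1,3,4,4,4,6,8,7,6,6 for degrees 0…9.
[y^9] = 1·6 + 1·6 + 1·7 = 19.

19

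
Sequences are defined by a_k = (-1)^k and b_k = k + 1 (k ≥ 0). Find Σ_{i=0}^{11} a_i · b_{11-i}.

6

Write out a_i and b_{11-i} for i = 0,…,11 and sum the products.
Σ = 1·12 − 1·11 + 1·10 − 1·9 + 1·8 − 1·7 + 1·6 − 1·5 + 1·4 − 1·3 + 1·2 − 1·1 = 6.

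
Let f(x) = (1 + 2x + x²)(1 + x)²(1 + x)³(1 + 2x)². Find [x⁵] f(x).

(1 + 2x + x²) has coefficients 1,2,1 for degrees 0…2.
(1 + x)² has coefficients 1,2,1,0,0,0 for degrees 0…5.
Multiplying by (1 + x)³ gives running coefficients 1,5,10,10,5,1 for degrees 0…5.
Finally multiplying by (1 + 2x)², the product of all factors after the first has coefficients 1,9,34,70,85,61 for degrees 0…5.
[x⁵] = 1·61 + 2·85 + 1·70 = 301.

301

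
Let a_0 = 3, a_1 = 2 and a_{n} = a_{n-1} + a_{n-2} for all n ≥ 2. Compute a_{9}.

The ordinary generating function has denominator 1 - z - z^2.
Iterating the recurrence: a_0,…,a_{9} = 3, 2, 5, 7, 12, 19, 31, 50, 81, 131.

131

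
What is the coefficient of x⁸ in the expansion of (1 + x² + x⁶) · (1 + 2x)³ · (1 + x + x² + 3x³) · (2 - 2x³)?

(1 + x² + x⁶) has coefficients 1,0,1,0,0,0,1 for degrees 0…6.
(1 + 2x)³ has coefficients 1,6,12,8,0,0,0,0,0 for degrees 0…8.
Multiplying by (1 + x + x² + 3x³) gives running coefficients 1,7,19,29,38,44,24,0,0 for degrees 0…8.
Finally multiplying by (2 - 2x³), the product of all factors after the first has coefficients 2,14,38,56,62,50,-10,-76,-88 for degrees 0…8.
[x⁸] = 1·(-88) + 1·(-10) + 1·38 = -60.

-60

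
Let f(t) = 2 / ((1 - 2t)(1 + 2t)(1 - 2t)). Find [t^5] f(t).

192

The denominator gives the recurrence a_n = 2a_(n−1) + 4a_(n−2) − 8a_(n−3) for n ≥ 3; the numerator fixes a_0 = 2, a_1 = 4, a_2 = 16.
Iterating: 2, 4, 16, 32, 96, 192, so a_5 = 192.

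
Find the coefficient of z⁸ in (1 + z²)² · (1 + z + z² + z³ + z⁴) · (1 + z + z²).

5

(1 + z²)² has coefficients 1,0,2,0,1 for degrees 0…4.
(1 + z + z² + z³ + z⁴) has coefficients 1,1,1,1,1,0,0,0,0 for degrees 0…8.
Finally multiplying by (1 + z + z²), the product of all factors after the first has coefficients 1,2,3,3,3,2,1,0,0 for degrees 0…8.
[z⁸] = 1·0 + 2·1 + 1·3 = 5.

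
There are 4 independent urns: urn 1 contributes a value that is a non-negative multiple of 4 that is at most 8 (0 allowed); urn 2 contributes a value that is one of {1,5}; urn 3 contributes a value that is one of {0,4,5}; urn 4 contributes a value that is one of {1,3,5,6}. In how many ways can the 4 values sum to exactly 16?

The generating function for the choices is (1 + t^4 + t^8)·(t + t^5)·(1 + t^4 + t^5)·(t + t^3 + t^5 + t^6); the count is [t^16].
(1 + t^4 + t^8) has coefficients 1,0,0,0,1,0,0,0,1 for degrees 0…8.
(t + t^5) has coefficients 0,1,0,0,0,1,0,0,0,0,0,0,0,0,0,0,0 for degrees 0…16.
Multiplying by (1 + t^4 + t^5) gives running coefficients 0,1,0,0,0,2,1,0,0,1,1,0,0,0,0,0,0 for degrees 0…16.
Finally multiplying by (t + t^3 + t^5 + t^6), the product of all factors after the first has coefficients 0,0,1,0,1,0,3,2,2,1,3,4,2,1,1,2,1 for degrees 0…16.
[t^16] = 1·1 + 1·2 + 1·2 = 5.

5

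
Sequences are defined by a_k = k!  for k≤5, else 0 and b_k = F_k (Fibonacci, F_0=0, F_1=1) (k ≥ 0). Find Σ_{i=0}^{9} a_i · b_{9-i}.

609

Write out a_i and b_{9-i} for i = 0,…,9 and sum the products.
Σ = 1·34 + 1·21 + 2·13 + 6·8 + 24·5 + 120·3 + 0·2 + 0·1 + 0·1 + 0·0 = 609.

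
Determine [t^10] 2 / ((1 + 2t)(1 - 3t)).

71678

Partial fractions give a closed form: a_n = (4/5)·(-2)^n + (6/5)·3^n.
At n = 10: a_10 = 71678.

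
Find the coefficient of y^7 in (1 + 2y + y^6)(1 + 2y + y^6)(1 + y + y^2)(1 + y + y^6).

(1 + 2y + y^6) has coefficients 1,2,0,0,0,0,1 for degrees 0…6.
(1 + 2y + y^6) has coefficients 1,2,0,0,0,0,1,0 for degrees 0…7.
Multiplying by (1 + y + y^2) gives running coefficients 1,3,3,2,0,0,1,1 for degrees 0…7.
Finally multiplying by (1 + y + y^6), the product of all factors after the first has coefficients 1,4,6,5,2,0,2,5 for degrees 0…7.
[y^7] = 1·5 + 2·2 + 1·4 = 13.

13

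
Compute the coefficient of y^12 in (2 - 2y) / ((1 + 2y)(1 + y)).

24572

Partial fractions give a closed form: a_n = (6)·(-2)^n + (-4)·(-1)^n.
At n = 12: a_12 = 24572.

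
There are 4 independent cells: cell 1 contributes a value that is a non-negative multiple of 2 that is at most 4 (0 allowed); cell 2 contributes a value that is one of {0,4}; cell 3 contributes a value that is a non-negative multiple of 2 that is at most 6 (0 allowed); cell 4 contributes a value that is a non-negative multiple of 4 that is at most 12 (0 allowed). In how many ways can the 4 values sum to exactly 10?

11

The generating function for the choices is (1 + t² + t⁴)·(1 + t⁴)·(1 + t² + t⁴ + t⁶)·(1 + t⁴ + t⁸ + t¹²); the count is [t¹⁰].
(1 + t² + t⁴) has coefficients 1,0,1,0,1 for degrees 0…4.
(1 + t⁴) has coefficients 1,0,0,0,1,0,0,0,0,0,0 for degrees 0…10.
Multiplying by (1 + t² + t⁴ + t⁶) gives running coefficients 1,0,1,0,2,0,2,0,1,0,1 for degrees 0…10.
Finally multiplying by (1 + t⁴ + t⁸ + t¹²), the product of all factors after the first has coefficients 1,0,1,0,3,0,3,0,4,0,4 for degrees 0…10.
[t¹⁰] = 1·4 + 1·4 + 1·3 = 11.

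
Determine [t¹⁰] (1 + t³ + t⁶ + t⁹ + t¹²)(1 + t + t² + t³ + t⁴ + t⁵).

(1 + t³ + t⁶ + t⁹ + t¹²) has coefficients 1,0,0,1,0,0,1,0,0,1,0 for degrees 0…10.
(1 + t + t² + t³ + t⁴ + t⁵) has coefficients 1,1,1,1,1,1,0,0,0,0,0 for degrees 0…10.
[t¹⁰] = 1·0 + 1·0 + 1·1 + 1·1 = 2.

2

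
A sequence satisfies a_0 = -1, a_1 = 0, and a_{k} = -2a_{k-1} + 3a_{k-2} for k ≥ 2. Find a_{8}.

-1641

The ordinary generating function has denominator 1 + 2z - 3z^2.
Iterating the recurrence: a_0,…,a_{8} = -1, 0, -3, 6, -21, 60, -183, 546, -1641.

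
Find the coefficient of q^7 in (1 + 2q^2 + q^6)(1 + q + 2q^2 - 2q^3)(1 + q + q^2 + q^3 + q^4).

(1 + 2q^2 + q^6) has coefficients 1,0,2,0,0,0,1 for degrees 0…6.
(1 + q + 2q^2 - 2q^3) has coefficients 1,1,2,-2,0,0,0,0 for degrees 0…7.
Finally multiplying by (1 + q + q^2 + q^3 + q^4), the product of all factors after the first has coefficients 1,2,4,2,2,1,0,-2 for degrees 0…7.
[q^7] = 1·(-2) + 2·1 + 1·2 = 2.

2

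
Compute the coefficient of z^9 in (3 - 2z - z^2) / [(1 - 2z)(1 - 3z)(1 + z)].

The denominator gives the recurrence a_n = 4a_(n−1) − a_(n−2) − 6a_(n−3) for n ≥ 3; the numerator fixes a_0 = 3, a_1 = 10, a_2 = 36.
Iterating: 3, 10, 36, 116, 368, 1140, 3496, 10636, 32208, 97220, so a_9 = 97220.

97220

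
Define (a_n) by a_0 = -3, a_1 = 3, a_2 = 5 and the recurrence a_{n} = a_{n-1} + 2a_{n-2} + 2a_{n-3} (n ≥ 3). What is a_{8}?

The ordinary generating function has denominator 1 - y - 2y^2 - 2y^3.
Iterating the recurrence: a_0,…,a_{8} = -3, 3, 5, 5, 21, 41, 93, 217, 485.

485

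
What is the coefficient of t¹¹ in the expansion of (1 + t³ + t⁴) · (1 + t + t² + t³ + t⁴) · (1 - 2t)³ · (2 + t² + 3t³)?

-23

(1 + t³ + t⁴) has coefficients 1,0,0,1,1 for degrees 0…4.
(1 + t + t² + t³ + t⁴) has coefficients 1,1,1,1,1,0,0,0,0,0,0,0 for degrees 0…11.
Multiplying by (1 - 2t)³ gives running coefficients 1,-5,7,-1,-1,-2,4,-8,0,0,0,0 for degrees 0…11.
Finally multiplying by (2 + t² + 3t³), the product of all factors after the first has coefficients 2,-10,15,-4,-10,16,4,-21,-2,4,-24,0 for degrees 0…11.
[t¹¹] = 1·0 + 1·(-2) + 1·(-21) = -23.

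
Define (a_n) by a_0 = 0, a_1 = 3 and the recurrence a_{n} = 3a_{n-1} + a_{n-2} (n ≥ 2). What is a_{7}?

3567

The ordinary generating function has denominator 1 - 3z - z^2.
Iterating the recurrence: a_0,…,a_{7} = 0, 3, 9, 30, 99, 327, 1080, 3567.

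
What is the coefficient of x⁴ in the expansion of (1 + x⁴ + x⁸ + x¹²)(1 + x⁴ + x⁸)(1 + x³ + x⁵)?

(1 + x⁴ + x⁸ + x¹²) has coefficients 1,0,0,0,1 for degrees 0…4.
(1 + x⁴ + x⁸) has coefficients 1,0,0,0,1 for degrees 0…4.
Finally multiplying by (1 + x³ + x⁵), the product of all factors after the first has coefficients 1,0,0,1,1 for degrees 0…4.
[x⁴] = 1·1 + 1·1 = 2.

2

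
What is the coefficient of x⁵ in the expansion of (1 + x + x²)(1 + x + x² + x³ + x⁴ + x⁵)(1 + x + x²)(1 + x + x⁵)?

(1 + x + x²) has coefficients 1,1,1 for degrees 0…2.
(1 + x + x² + x³ + x⁴ + x⁵) has coefficients 1,1,1,1,1,1 for degrees 0…5.
Multiplying by (1 + x + x²) gives running coefficients 1,2,3,3,3,3 for degrees 0…5.
Finally multiplying by (1 + x + x⁵), the product of all factors after the first has coefficients 1,3,5,6,6,7 for degrees 0…5.
[x⁵] = 1·7 + 1·6 + 1·6 = 19.

19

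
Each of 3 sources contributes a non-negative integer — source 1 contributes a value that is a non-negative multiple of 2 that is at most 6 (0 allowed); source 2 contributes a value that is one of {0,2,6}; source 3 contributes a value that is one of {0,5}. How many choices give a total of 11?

The generating function for the choices is (1 + z² + z⁴ + z⁶)·(1 + z² + z⁶)·(1 + z⁵); the count is [z¹¹].
(1 + z² + z⁴ + z⁶) has coefficients 1,0,1,0,1,0,1 for degrees 0…6.
(1 + z² + z⁶) has coefficients 1,0,1,0,0,0,1,0,0,0,0,0 for degrees 0…11.
Finally multiplying by (1 + z⁵), the product of all factors after the first has coefficients 1,0,1,0,0,1,1,1,0,0,0,1 for degrees 0…11.
[z¹¹] = 1·1 + 1·0 + 1·1 + 1·1 = 3.

3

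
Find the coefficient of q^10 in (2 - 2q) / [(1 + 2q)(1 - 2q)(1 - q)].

Partial fractions give a closed form: a_n = (1)·(-2)^n + (1)·2^n.
At n = 10: a_10 = 2048.

2048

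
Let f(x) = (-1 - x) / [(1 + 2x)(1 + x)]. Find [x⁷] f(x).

The denominator gives the recurrence a_n = −3a_(n−1) − 2a_(n−2) for n ≥ 3; the numerator fixes a_0 = -1, a_1 = 2, a_2 = -4.
Iterating: -1, 2, -4, 8, -16, 32, -64, 128, so a_7 = 128.

128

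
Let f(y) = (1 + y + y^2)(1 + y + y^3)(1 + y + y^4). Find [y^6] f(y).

(1 + y + y^2) has coefficients 1,1,1 for degrees 0…2.
(1 + y + y^3) has coefficients 1,1,0,1,0,0,0 for degrees 0…6.
Finally multiplying by (1 + y + y^4), the product of all factors after the first has coefficients 1,2,1,1,2,1,0 for degrees 0…6.
[y^6] = 1·0 + 1·1 + 1·2 = 3.

3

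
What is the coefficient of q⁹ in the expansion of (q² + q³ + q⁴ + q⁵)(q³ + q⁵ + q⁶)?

(q² + q³ + q⁴ + q⁵) has coefficients 0,0,1,1,1,1 for degrees 0…5.
(q³ + q⁵ + q⁶) has coefficients 0,0,0,1,0,1,1,0,0,0 for degrees 0…9.
[q⁹] = 1·0 + 1·1 + 1·1 + 1·0 = 2.

2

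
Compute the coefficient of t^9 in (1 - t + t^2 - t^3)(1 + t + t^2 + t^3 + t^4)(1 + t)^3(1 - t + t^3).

(1 - t + t^2 - t^3) has coefficients 1,-1,1,-1 for degrees 0…3.
(1 + t + t^2 + t^3 + t^4) has coefficients 1,1,1,1,1,0,0,0,0,0 for degrees 0…9.
Multiplying by (1 + t)^3 gives running coefficients 1,4,7,8,8,7,4,1,0,0 for degrees 0…9.
Finally multiplying by (1 - t + t^3), the product of all factors after the first has coefficients 1,3,3,2,4,6,5,5,6,4 for degrees 0…9.
[t^9] = 1·4 − 1·6 + 1·5 − 1·5 = -2.

-2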